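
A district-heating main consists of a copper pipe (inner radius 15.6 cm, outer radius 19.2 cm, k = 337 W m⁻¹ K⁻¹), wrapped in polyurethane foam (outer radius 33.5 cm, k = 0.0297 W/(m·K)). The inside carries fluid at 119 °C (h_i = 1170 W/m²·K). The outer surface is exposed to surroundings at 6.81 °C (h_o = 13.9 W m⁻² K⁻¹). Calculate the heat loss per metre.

Q' = 37.2 W/m

Treat each layer as a resistance in series:
  R'_conv,in = 1/(2πr h) = 1/(2π·0.156·1170) = 8.720×10^-4 m·K/W
  R'_copper = ln(0.192/0.156)/(2πk) = 0.2076/(2π·337) = 9.806×10^-5 m·K/W
  R'_polyurethane foam = ln(0.335/0.192)/(2πk) = 0.5566/(2π·0.0297) = 2.983 m·K/W
  R'_conv,out = 1/(2πr h) = 1/(2π·0.335·13.9) = 0.03418 m·K/W
ΣR = 8.720×10^-4 + 9.806×10^-5 + 2.983 + 0.03418 = 3.018 m·K/W
Q' = ΔT/ΣR = (119 °C − 6.81 °C)/3.018 = 37.2 W/m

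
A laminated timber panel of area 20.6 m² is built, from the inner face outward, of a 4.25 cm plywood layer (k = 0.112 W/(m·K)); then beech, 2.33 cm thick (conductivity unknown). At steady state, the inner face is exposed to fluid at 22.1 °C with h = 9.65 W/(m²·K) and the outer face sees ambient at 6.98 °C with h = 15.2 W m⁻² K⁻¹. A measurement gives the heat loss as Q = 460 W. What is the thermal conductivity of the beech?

ΣR = ΔT/Q = |22.1 − 6.98|/460 = 0.03287 K/W
Known resistances:
  R_conv,in = 1/(hA) = 1/(9.65·20.6) = 0.005030 K/W
  R_plywood = L/(kA) = 0.0425/(0.112·20.6) = 0.01842 K/W
  R_conv,out = 1/(hA) = 1/(15.2·20.6) = 0.003194 K/W
R_beech = ΣR − ΣR_known = 0.03287 − 0.02664 = 0.006230 K/W
L/(kA) = 0.006230 ⇒ k = 0.0233/(0.006230·20.6) = 0.182 W/m·K

k = 0.182 W/m·K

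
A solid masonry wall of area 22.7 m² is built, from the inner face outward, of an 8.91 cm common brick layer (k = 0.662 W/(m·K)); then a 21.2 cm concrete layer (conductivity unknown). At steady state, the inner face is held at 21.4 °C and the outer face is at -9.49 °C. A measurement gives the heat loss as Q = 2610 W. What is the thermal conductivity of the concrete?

k = 1.58 W/m·K

ΣR = ΔT/Q = |21.4 − -9.49|/2610 = 0.01184 K/W
Known resistances:
  R_common brick = L/(kA) = 0.0891/(0.662·22.7) = 0.005929 K/W
R_concrete = ΣR − ΣR_known = 0.01184 − 0.005929 = 0.005911 K/W
L/(kA) = 0.005911 ⇒ k = 0.212/(0.005911·22.7) = 1.58 W/m·K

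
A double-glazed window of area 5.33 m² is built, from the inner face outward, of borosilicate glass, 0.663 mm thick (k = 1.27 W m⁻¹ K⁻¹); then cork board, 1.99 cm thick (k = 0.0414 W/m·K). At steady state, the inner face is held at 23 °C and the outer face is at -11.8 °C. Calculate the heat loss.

Series thermal resistances, inner to outer:
  R_borosilicate glass = L/(kA) = 6.63×10^-4/(1.27·5.33) = 9.795×10^-5 K/W
  R_cork board = L/(kA) = 0.0199/(0.0414·5.33) = 0.09018 K/W
ΣR = 9.795×10^-5 + 0.09018 = 0.09028 K/W
Q = ΔT/ΣR = (23 °C − -11.8 °C)/0.09028 = 385 W

Q = 385 W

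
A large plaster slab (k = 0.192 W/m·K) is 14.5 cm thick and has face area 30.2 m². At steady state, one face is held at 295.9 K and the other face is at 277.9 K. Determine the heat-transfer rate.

Q = kA·ΔT/L = 0.192 × 30.2 × |295.9 K − 277.9 K| / 0.145 = 720 W

Q = 720 W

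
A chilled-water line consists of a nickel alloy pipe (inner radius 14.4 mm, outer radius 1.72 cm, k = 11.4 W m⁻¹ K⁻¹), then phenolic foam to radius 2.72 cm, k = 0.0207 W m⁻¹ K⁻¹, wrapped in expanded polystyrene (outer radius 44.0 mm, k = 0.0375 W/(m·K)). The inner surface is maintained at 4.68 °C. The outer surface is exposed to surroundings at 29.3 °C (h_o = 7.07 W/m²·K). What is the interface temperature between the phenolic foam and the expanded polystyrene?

T = 19.0 °C

Treat each layer as a resistance in series:
  R'_nickel alloy = ln(0.0172/0.0144)/(2πk) = 0.1777/(2π·11.4) = 0.002481 m·K/W
  R'_phenolic foam = ln(0.0272/0.0172)/(2πk) = 0.4583/(2π·0.0207) = 3.524 m·K/W
  R'_expanded polystyrene = ln(0.0440/0.0272)/(2πk) = 0.4810/(2π·0.0375) = 2.041 m·K/W
  R'_conv,out = 1/(2πr h) = 1/(2π·0.0440·7.07) = 0.5116 m·K/W
ΣR = 0.002481 + 3.524 + 2.041 + 0.5116 = 6.079 m·K/W
Q' = ΔT/ΣR = (4.68 °C − 29.3 °C)/6.079 = -4.050 W/m
From the inner boundary to the phenolic foam/expanded polystyrene interface, ΣR_partial = 3.526 m·K/W.
T_interface = T_in − Q'·ΣR_partial = 4.68 °C − (-4.050)(3.526) = 19.0 °C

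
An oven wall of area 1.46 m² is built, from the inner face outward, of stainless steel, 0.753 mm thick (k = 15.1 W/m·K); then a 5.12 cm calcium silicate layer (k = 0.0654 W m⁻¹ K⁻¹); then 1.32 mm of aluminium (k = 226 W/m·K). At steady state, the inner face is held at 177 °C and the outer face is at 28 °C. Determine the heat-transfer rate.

Q = 278 W

Resistance network (inner→outer):
  R_stainless steel = L/(kA) = 7.53×10^-4/(15.1·1.46) = 3.416×10^-5 K/W
  R_calcium silicate = L/(kA) = 0.0512/(0.0654·1.46) = 0.5362 K/W
  R_aluminium = L/(kA) = 0.00132/(226·1.46) = 4.000×10^-6 K/W
ΣR = 3.416×10^-5 + 0.5362 + 4.000×10^-6 = 0.5362 K/W
Q = ΔT/ΣR = (177 °C − 28 °C)/0.5362 = 278 W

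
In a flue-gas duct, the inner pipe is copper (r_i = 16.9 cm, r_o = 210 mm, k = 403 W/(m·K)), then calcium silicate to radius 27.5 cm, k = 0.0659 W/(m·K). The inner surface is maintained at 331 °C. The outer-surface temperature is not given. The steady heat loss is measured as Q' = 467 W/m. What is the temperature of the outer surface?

Sum the resistances:
  R'_copper = ln(0.210/0.169)/(2πk) = 0.2172/(2π·403) = 8.578×10^-5 m·K/W
  R'_calcium silicate = ln(0.275/0.210)/(2πk) = 0.2697/(2π·0.0659) = 0.6513 m·K/W
ΣR = 0.6513 m·K/W
ΔT = Q'·ΣR = 467 × 0.6513 = 304.2 K
Heat flows outward, so T_out = T_in − ΔT = 331 − 304.2 = 26.8 °C

T_out = 26.8 °C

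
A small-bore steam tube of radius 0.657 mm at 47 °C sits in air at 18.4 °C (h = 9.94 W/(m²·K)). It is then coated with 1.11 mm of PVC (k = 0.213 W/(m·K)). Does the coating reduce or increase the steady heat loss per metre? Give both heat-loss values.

Critical radius for a cylinder: r_cr = k/h = 0.0214 m = 2.14 cm.
Outer radius after coating: r₂ = 6.57×10^-4 + 0.00111 = 0.001767 m.
Since r₁ < r_cr and r₂ ≤ r_cr, the coating moves toward the maximum at r_cr — heat loss rises.
Bare: R = 1/(2πr₁h) = 24.37 m·K/W; Q = 28.6/24.37 = 1.17 W/m.
Coated: R = R_cond + R_conv = 9.801 m·K/W; Q = 28.6/9.801 = 2.92 W/m.

increases: 1.17 → 2.92 W/m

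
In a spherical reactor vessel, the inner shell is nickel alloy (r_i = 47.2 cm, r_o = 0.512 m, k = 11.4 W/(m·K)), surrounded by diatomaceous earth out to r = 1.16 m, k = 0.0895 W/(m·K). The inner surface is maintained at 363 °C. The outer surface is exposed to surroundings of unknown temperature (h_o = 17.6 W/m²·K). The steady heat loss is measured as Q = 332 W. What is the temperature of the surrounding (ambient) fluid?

T_out = 39.4 °C

Series resistances:
  R_nickel alloy = (1/0.472 − 1/0.512)/(4πk) = 0.1655/(4π·11.4) = 0.001155 K/W
  R_diatomaceous earth = (1/0.512 − 1/1.16)/(4πk) = 1.091/(4π·0.0895) = 0.9701 K/W
  R_conv,out = 1/(4πr²h) = 1/(4π·1.16²·17.6) = 0.003360 K/W
ΣR = 0.9746 K/W
ΔT = Q·ΣR = 332 × 0.9746 = 323.6 K
Heat flows outward, so T_out = T_in − ΔT = 363 − 323.6 = 39.4 °C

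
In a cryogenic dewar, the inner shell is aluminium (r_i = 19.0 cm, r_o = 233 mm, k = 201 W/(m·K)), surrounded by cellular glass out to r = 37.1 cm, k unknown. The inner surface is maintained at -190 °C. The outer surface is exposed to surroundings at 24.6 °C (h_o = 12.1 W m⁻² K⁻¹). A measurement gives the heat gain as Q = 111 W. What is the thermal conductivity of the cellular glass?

ΣR = ΔT/Q = |-190 − 24.6|/111 = 1.933 K/W
Known resistances:
  R_aluminium = (1/0.190 − 1/0.233)/(4πk) = 0.9713/(4π·201) = 3.846×10^-4 K/W
  R_conv,out = 1/(4πr²h) = 1/(4π·0.371²·12.1) = 0.04778 K/W
R_cellular glass = ΣR − ΣR_known = 1.933 − 0.04816 = 1.885 K/W
(1/r₁−1/r₂)/(4πk) = 1.885 ⇒ k = 1.596/(4π·1.885) = 0.0674 W/m·K

k = 0.0674 W/m·K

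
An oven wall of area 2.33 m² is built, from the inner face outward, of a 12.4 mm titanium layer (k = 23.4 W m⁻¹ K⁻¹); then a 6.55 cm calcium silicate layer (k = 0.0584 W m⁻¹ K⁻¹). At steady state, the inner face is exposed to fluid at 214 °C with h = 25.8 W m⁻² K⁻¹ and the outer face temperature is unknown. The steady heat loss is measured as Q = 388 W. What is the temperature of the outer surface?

T_out = 20.7 °C

Sum the resistances:
  R_conv,in = 1/(hA) = 1/(25.8·2.33) = 0.01664 K/W
  R_titanium = L/(kA) = 0.0124/(23.4·2.33) = 2.274×10^-4 K/W
  R_calcium silicate = L/(kA) = 0.0655/(0.0584·2.33) = 0.4814 K/W
ΣR = 0.4982 K/W
ΔT = Q·ΣR = 388 × 0.4982 = 193.3 K
Heat flows outward, so T_out = T_in − ΔT = 214 − 193.3 = 20.7 °C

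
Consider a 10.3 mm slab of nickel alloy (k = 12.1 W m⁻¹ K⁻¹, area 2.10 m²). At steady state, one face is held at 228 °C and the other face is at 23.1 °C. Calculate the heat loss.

Q = kA·ΔT/L = 12.1 × 2.10 × |228 °C − 23.1 °C| / 0.0103 = 5.05×10^5 W

Q = 505 kW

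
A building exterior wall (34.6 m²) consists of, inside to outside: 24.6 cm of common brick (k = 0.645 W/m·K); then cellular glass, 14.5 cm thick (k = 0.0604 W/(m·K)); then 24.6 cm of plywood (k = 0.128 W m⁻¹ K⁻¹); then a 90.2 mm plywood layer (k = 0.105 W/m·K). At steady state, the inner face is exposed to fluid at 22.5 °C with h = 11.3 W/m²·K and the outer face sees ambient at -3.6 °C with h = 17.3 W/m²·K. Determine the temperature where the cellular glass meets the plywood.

T = 9.38 °C

Resistance network (inner→outer):
  R_conv,in = 1/(hA) = 1/(11.3·34.6) = 0.002558 K/W
  R_common brick = L/(kA) = 0.246/(0.645·34.6) = 0.01102 K/W
  R_cellular glass = L/(kA) = 0.145/(0.0604·34.6) = 0.06938 K/W
  R_plywood = L/(kA) = 0.246/(0.128·34.6) = 0.05555 K/W
  R_plywood = L/(kA) = 0.0902/(0.105·34.6) = 0.02483 K/W
  R_conv,out = 1/(hA) = 1/(17.3·34.6) = 0.001671 K/W
ΣR = 0.002558 + 0.01102 + 0.06938 + 0.05555 + 0.02483 + 0.001671 = 0.1650 K/W
Q = ΔT/ΣR = (22.5 °C − -3.6 °C)/0.1650 = 158.2 W
From the inner boundary to the cellular glass/plywood interface, ΣR_partial = 0.08296 K/W.
T_interface = T_in − Q·ΣR_partial = 22.5 °C − (158.2)(0.08296) = 9.38 °C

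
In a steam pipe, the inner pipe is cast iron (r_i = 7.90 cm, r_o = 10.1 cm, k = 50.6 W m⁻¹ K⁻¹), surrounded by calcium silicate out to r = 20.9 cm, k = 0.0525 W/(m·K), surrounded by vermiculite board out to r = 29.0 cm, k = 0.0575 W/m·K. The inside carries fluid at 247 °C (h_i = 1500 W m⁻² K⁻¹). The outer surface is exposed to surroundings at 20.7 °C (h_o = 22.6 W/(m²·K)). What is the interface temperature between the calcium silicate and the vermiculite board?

Series thermal resistances, inner to outer:
  R'_conv,in = 1/(2πr h) = 1/(2π·0.0790·1500) = 0.001343 m·K/W
  R'_cast iron = ln(0.101/0.0790)/(2πk) = 0.2457/(2π·50.6) = 7.727×10^-4 m·K/W
  R'_calcium silicate = ln(0.209/0.101)/(2πk) = 0.7272/(2π·0.0525) = 2.205 m·K/W
  R'_vermiculite board = ln(0.290/0.209)/(2πk) = 0.3275/(2π·0.0575) = 0.9066 m·K/W
  R'_conv,out = 1/(2πr h) = 1/(2π·0.290·22.6) = 0.02428 m·K/W
ΣR = 0.001343 + 7.727×10^-4 + 2.205 + 0.9066 + 0.02428 = 3.138 m·K/W
Q' = ΔT/ΣR = (247 °C − 20.7 °C)/3.138 = 72.12 W/m
From the inner boundary to the calcium silicate/vermiculite board interface, ΣR_partial = 2.207 m·K/W.
T_interface = T_in − Q'·ΣR_partial = 247 °C − (72.12)(2.207) = 87.8 °C

T = 87.8 °C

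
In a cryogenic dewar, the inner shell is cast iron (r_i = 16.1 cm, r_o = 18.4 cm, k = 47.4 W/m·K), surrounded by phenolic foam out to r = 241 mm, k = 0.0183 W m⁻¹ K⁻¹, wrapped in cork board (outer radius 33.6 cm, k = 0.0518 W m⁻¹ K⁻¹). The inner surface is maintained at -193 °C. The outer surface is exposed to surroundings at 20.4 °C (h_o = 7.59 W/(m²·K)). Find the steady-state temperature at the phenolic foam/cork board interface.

T = -33.6 °C

Resistance network (inner→outer):
  R_cast iron = (1/0.161 − 1/0.184)/(4πk) = 0.7764/(4π·47.4) = 0.001303 K/W
  R_phenolic foam = (1/0.184 − 1/0.241)/(4πk) = 1.285/(4π·0.0183) = 5.590 K/W
  R_cork board = (1/0.241 − 1/0.336)/(4πk) = 1.173/(4π·0.0518) = 1.802 K/W
  R_conv,out = 1/(4πr²h) = 1/(4π·0.336²·7.59) = 0.09287 K/W
ΣR = 0.001303 + 5.590 + 1.802 + 0.09287 = 7.486 K/W
Q = ΔT/ΣR = (-193 °C − 20.4 °C)/7.486 = -28.51 W
From the inner boundary to the phenolic foam/cork board interface, ΣR_partial = 5.591 K/W.
T_interface = T_in − Q·ΣR_partial = -193 °C − (-28.51)(5.591) = -33.6 °C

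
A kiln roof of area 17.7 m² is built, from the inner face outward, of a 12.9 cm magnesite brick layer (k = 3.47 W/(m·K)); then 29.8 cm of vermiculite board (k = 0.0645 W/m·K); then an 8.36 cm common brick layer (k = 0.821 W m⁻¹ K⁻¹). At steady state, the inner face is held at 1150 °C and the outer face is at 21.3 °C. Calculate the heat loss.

Q = 4.20 kW

Series thermal resistances, inner to outer:
  R_magnesite brick = L/(kA) = 0.129/(3.47·17.7) = 0.002100 K/W
  R_vermiculite board = L/(kA) = 0.298/(0.0645·17.7) = 0.2610 K/W
  R_common brick = L/(kA) = 0.0836/(0.821·17.7) = 0.005753 K/W
ΣR = 0.002100 + 0.2610 + 0.005753 = 0.2689 K/W
Q = ΔT/ΣR = (1150 °C − 21.3 °C)/0.2689 = 4200 W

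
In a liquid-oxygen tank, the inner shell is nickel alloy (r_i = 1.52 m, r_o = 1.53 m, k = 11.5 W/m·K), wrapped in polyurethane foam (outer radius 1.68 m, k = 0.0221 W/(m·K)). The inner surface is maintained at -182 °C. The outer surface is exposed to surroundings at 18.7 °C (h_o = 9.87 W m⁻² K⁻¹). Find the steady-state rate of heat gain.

Q = 942 W

Treat each layer as a resistance in series:
  R_nickel alloy = (1/1.52 − 1/1.53)/(4πk) = 0.004300/(4π·11.5) = 2.975×10^-5 K/W
  R_polyurethane foam = (1/1.53 − 1/1.68)/(4πk) = 0.05836/(4π·0.0221) = 0.2101 K/W
  R_conv,out = 1/(4πr²h) = 1/(4π·1.68²·9.87) = 0.002857 K/W
ΣR = 2.975×10^-5 + 0.2101 + 0.002857 = 0.2130 K/W
Q = ΔT/ΣR = (-182 °C − 18.7 °C)/0.2130 = -942 W
(Negative Q ⇒ heat flows inward; heat gain = 942 W.)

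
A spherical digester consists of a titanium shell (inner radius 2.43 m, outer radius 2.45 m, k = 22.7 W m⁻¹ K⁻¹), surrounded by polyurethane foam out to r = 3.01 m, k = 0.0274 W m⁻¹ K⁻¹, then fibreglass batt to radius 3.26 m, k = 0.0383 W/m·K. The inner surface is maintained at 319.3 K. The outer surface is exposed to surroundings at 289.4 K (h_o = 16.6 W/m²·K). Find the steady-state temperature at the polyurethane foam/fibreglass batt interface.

T = 295.2 K

Series thermal resistances, inner to outer:
  R_titanium = (1/2.43 − 1/2.45)/(4πk) = 0.003359/(4π·22.7) = 1.178×10^-5 K/W
  R_polyurethane foam = (1/2.45 − 1/3.01)/(4πk) = 0.07594/(4π·0.0274) = 0.2205 K/W
  R_fibreglass batt = (1/3.01 − 1/3.26)/(4πk) = 0.02548/(4π·0.0383) = 0.05294 K/W
  R_conv,out = 1/(4πr²h) = 1/(4π·3.26²·16.6) = 4.511×10^-4 K/W
ΣR = 1.178×10^-5 + 0.2205 + 0.05294 + 4.511×10^-4 = 0.2739 K/W
Q = ΔT/ΣR = (319.3 K − 289.4 K)/0.2739 = 109.2 W
From the inner boundary to the polyurethane foam/fibreglass batt interface, ΣR_partial = 0.2205 K/W.
T_interface = T_in − Q·ΣR_partial = 319.3 K − (109.2)(0.2205) = 295.2 K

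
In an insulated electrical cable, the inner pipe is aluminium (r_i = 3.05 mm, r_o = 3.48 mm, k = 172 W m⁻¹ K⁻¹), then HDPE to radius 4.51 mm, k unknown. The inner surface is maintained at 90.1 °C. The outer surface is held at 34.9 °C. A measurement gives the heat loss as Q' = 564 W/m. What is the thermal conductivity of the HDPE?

k = 0.422 W/m·K

ΣR = ΔT/Q' = |90.1 − 34.9|/564 = 0.09787 m·K/W
Known resistances:
  R'_aluminium = ln(0.00348/0.00305)/(2πk) = 0.1319/(2π·172) = 1.220×10^-4 m·K/W
R_HDPE = ΣR − ΣR_known = 0.09787 − 1.220×10^-4 = 0.09775 m·K/W
ln(r₂/r₁)/(2πk) = 0.09775 ⇒ k = 0.2593/(2π·0.09775) = 0.422 W/m·K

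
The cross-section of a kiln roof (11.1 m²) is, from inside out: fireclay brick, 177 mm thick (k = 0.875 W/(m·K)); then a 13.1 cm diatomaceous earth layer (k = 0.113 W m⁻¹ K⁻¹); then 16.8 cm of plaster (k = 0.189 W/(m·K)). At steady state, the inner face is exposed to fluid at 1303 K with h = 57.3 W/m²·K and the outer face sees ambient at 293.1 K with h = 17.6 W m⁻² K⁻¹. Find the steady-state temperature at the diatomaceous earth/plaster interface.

T = 704 K

Treat each layer as a resistance in series:
  R_conv,in = 1/(hA) = 1/(57.3·11.1) = 0.001572 K/W
  R_fireclay brick = L/(kA) = 0.177/(0.875·11.1) = 0.01822 K/W
  R_diatomaceous earth = L/(kA) = 0.131/(0.113·11.1) = 0.1044 K/W
  R_plaster = L/(kA) = 0.168/(0.189·11.1) = 0.08008 K/W
  R_conv,out = 1/(hA) = 1/(17.6·11.1) = 0.005119 K/W
ΣR = 0.001572 + 0.01822 + 0.1044 + 0.08008 + 0.005119 = 0.2094 K/W
Q = ΔT/ΣR = (1303 K − 293.1 K)/0.2094 = 4823 W
From the inner boundary to the diatomaceous earth/plaster interface, ΣR_partial = 0.1242 K/W.
T_interface = T_in − Q·ΣR_partial = 1303 K − (4823)(0.1242) = 704 K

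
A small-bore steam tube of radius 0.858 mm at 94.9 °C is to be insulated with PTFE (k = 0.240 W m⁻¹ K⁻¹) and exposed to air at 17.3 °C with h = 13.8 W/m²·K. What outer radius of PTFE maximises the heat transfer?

r_cr = 1.74 cm

For a cylinder, r_cr = k_ins/h = 0.240/13.8 = 0.0174 m = 1.74 cm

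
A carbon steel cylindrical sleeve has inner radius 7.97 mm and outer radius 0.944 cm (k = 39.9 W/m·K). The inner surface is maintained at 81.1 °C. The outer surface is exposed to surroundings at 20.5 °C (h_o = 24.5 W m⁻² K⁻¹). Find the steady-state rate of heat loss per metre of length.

Resistance network (inner→outer):
  R'_carbon steel = ln(0.00944/0.00797)/(2πk) = 0.1693/(2π·39.9) = 6.752×10^-4 m·K/W
  R'_conv,out = 1/(2πr h) = 1/(2π·0.00944·24.5) = 0.6881 m·K/W
ΣR = 6.752×10^-4 + 0.6881 = 0.6888 m·K/W
Q' = ΔT/ΣR = (81.1 °C − 20.5 °C)/0.6888 = 88.0 W/m

Q' = 88.0 W/m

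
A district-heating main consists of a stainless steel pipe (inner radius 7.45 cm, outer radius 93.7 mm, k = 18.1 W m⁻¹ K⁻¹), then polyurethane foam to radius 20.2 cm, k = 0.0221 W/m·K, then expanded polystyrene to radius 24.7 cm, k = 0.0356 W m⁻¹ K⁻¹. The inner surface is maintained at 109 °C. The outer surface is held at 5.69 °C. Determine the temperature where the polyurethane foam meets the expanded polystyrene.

T = 20.1 °C

Series thermal resistances, inner to outer:
  R'_stainless steel = ln(0.0937/0.0745)/(2πk) = 0.2293/(2π·18.1) = 0.002016 m·K/W
  R'_polyurethane foam = ln(0.202/0.0937)/(2πk) = 0.7682/(2π·0.0221) = 5.532 m·K/W
  R'_expanded polystyrene = ln(0.247/0.202)/(2πk) = 0.2011/(2π·0.0356) = 0.8991 m·K/W
ΣR = 0.002016 + 5.532 + 0.8991 = 6.433 m·K/W
Q' = ΔT/ΣR = (109 °C − 5.69 °C)/6.433 = 16.06 W/m
From the inner boundary to the polyurethane foam/expanded polystyrene interface, ΣR_partial = 5.534 m·K/W.
T_interface = T_in − Q'·ΣR_partial = 109 °C − (16.06)(5.534) = 20.1 °C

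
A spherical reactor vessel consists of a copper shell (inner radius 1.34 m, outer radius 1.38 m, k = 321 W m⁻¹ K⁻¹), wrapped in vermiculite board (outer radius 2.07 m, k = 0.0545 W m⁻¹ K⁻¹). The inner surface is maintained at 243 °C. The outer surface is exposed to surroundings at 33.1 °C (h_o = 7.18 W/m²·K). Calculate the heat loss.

Q = 591 W

Series thermal resistances, inner to outer:
  R_copper = (1/1.34 − 1/1.38)/(4πk) = 0.02163/(4π·321) = 5.362×10^-6 K/W
  R_vermiculite board = (1/1.38 − 1/2.07)/(4πk) = 0.2415/(4π·0.0545) = 0.3527 K/W
  R_conv,out = 1/(4πr²h) = 1/(4π·2.07²·7.18) = 0.002587 K/W
ΣR = 5.362×10^-6 + 0.3527 + 0.002587 = 0.3553 K/W
Q = ΔT/ΣR = (243 °C − 33.1 °C)/0.3553 = 591 W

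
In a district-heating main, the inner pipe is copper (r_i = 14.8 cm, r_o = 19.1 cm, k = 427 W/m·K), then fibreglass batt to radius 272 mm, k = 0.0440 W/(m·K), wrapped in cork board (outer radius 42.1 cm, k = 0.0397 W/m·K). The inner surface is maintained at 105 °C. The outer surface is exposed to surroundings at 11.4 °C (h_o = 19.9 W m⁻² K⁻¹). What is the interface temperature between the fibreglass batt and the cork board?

T = 65.7 °C

Resistance network (inner→outer):
  R'_copper = ln(0.191/0.148)/(2πk) = 0.2551/(2π·427) = 9.507×10^-5 m·K/W
  R'_fibreglass batt = ln(0.272/0.191)/(2πk) = 0.3535/(2π·0.0440) = 1.279 m·K/W
  R'_cork board = ln(0.421/0.272)/(2πk) = 0.4368/(2π·0.0397) = 1.751 m·K/W
  R'_conv,out = 1/(2πr h) = 1/(2π·0.421·19.9) = 0.01900 m·K/W
ΣR = 9.507×10^-5 + 1.279 + 1.751 + 0.01900 = 3.049 m·K/W
Q' = ΔT/ΣR = (105 °C − 11.4 °C)/3.049 = 30.70 W/m
From the inner boundary to the fibreglass batt/cork board interface, ΣR_partial = 1.279 m·K/W.
T_interface = T_in − Q'·ΣR_partial = 105 °C − (30.70)(1.279) = 65.7 °C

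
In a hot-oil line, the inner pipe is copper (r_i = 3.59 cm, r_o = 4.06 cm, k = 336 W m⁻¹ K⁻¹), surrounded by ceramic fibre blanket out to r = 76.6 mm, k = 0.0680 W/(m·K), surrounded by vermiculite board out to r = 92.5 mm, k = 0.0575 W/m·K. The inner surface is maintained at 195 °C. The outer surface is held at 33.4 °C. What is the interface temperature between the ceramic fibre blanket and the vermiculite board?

T = 75.4 °C

Resistance network (inner→outer):
  R'_copper = ln(0.0406/0.0359)/(2πk) = 0.1230/(2π·336) = 5.828×10^-5 m·K/W
  R'_ceramic fibre blanket = ln(0.0766/0.0406)/(2πk) = 0.6348/(2π·0.0680) = 1.486 m·K/W
  R'_vermiculite board = ln(0.0925/0.0766)/(2πk) = 0.1886/(2π·0.0575) = 0.5221 m·K/W
ΣR = 5.828×10^-5 + 1.486 + 0.5221 = 2.008 m·K/W
Q' = ΔT/ΣR = (195 °C − 33.4 °C)/2.008 = 80.48 W/m
From the inner boundary to the ceramic fibre blanket/vermiculite board interface, ΣR_partial = 1.486 m·K/W.
T_interface = T_in − Q'·ΣR_partial = 195 °C − (80.48)(1.486) = 75.4 °C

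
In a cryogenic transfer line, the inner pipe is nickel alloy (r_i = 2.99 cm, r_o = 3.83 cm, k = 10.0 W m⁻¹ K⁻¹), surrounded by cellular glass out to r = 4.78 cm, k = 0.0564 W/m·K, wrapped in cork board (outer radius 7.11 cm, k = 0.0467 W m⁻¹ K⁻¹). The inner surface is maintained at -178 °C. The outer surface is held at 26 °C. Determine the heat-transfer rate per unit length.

Series thermal resistances, inner to outer:
  R'_nickel alloy = ln(0.0383/0.0299)/(2πk) = 0.2476/(2π·10.0) = 0.003941 m·K/W
  R'_cellular glass = ln(0.0478/0.0383)/(2πk) = 0.2216/(2π·0.0564) = 0.6253 m·K/W
  R'_cork board = ln(0.0711/0.0478)/(2πk) = 0.3971/(2π·0.0467) = 1.353 m·K/W
ΣR = 0.003941 + 0.6253 + 1.353 = 1.982 m·K/W
Q' = ΔT/ΣR = (-178 °C − 26 °C)/1.982 = -103 W/m
(Negative Q' ⇒ heat flows inward; heat gain = 103 W/m.)

Q' = 103 W/m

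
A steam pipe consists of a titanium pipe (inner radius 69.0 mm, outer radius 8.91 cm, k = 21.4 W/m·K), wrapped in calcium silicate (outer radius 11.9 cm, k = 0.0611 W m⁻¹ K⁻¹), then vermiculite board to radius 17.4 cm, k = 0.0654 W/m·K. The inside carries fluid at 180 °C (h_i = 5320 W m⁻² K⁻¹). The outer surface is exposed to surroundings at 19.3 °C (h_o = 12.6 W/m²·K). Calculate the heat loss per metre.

Resistance network (inner→outer):
  R'_conv,in = 1/(2πr h) = 1/(2π·0.0690·5320) = 4.336×10^-4 m·K/W
  R'_titanium = ln(0.0891/0.0690)/(2πk) = 0.2557/(2π·21.4) = 0.001901 m·K/W
  R'_calcium silicate = ln(0.119/0.0891)/(2πk) = 0.2894/(2π·0.0611) = 0.7537 m·K/W
  R'_vermiculite board = ln(0.174/0.119)/(2πk) = 0.3799/(2π·0.0654) = 0.9246 m·K/W
  R'_conv,out = 1/(2πr h) = 1/(2π·0.174·12.6) = 0.07259 m·K/W
ΣR = 4.336×10^-4 + 0.001901 + 0.7537 + 0.9246 + 0.07259 = 1.753 m·K/W
Q' = ΔT/ΣR = (180 °C − 19.3 °C)/1.753 = 91.7 W/m

Q' = 91.7 W/m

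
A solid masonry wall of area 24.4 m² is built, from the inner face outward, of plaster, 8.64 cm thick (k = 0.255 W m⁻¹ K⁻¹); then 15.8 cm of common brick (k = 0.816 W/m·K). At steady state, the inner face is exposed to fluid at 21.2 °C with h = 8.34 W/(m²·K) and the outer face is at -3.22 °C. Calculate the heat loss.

Series thermal resistances, inner to outer:
  R_conv,in = 1/(hA) = 1/(8.34·24.4) = 0.004914 K/W
  R_plaster = L/(kA) = 0.0864/(0.255·24.4) = 0.01389 K/W
  R_common brick = L/(kA) = 0.158/(0.816·24.4) = 0.007936 K/W
ΣR = 0.004914 + 0.01389 + 0.007936 = 0.02674 K/W
Q = ΔT/ΣR = (21.2 °C − -3.22 °C)/0.02674 = 913 W

Q = 913 W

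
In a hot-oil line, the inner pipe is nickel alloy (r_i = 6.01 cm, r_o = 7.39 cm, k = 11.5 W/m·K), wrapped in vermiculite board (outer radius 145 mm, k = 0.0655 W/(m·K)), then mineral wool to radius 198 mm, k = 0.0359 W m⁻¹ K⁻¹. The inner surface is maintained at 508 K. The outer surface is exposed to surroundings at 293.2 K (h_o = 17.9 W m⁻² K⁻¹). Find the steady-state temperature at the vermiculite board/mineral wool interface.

Treat each layer as a resistance in series:
  R'_nickel alloy = ln(0.0739/0.0601)/(2πk) = 0.2067/(2π·11.5) = 0.002861 m·K/W
  R'_vermiculite board = ln(0.145/0.0739)/(2πk) = 0.6740/(2π·0.0655) = 1.638 m·K/W
  R'_mineral wool = ln(0.198/0.145)/(2πk) = 0.3115/(2π·0.0359) = 1.381 m·K/W
  R'_conv,out = 1/(2πr h) = 1/(2π·0.198·17.9) = 0.04491 m·K/W
ΣR = 0.002861 + 1.638 + 1.381 + 0.04491 = 3.067 m·K/W
Q' = ΔT/ΣR = (508 K − 293.2 K)/3.067 = 70.04 W/m
From the inner boundary to the vermiculite board/mineral wool interface, ΣR_partial = 1.641 m·K/W.
T_interface = T_in − Q'·ΣR_partial = 508 K − (70.04)(1.641) = 393 K

T = 393 K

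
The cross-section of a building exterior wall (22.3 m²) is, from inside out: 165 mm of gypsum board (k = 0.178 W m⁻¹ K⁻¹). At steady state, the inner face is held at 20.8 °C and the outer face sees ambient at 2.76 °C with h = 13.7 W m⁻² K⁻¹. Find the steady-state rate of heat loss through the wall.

Q = 402 W

Series thermal resistances, inner to outer:
  R_gypsum board = L/(kA) = 0.165/(0.178·22.3) = 0.04157 K/W
  R_conv,out = 1/(hA) = 1/(13.7·22.3) = 0.003273 K/W
ΣR = 0.04157 + 0.003273 = 0.04484 K/W
Q = ΔT/ΣR = (20.8 °C − 2.76 °C)/0.04484 = 402 W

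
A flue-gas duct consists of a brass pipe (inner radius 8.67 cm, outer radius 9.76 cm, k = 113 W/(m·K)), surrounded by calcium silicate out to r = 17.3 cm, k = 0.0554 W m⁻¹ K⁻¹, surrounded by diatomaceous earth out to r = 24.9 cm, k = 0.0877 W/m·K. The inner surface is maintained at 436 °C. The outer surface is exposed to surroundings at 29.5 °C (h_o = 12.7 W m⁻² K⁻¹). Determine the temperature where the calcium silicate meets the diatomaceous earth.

T = 152 °C

Resistance network (inner→outer):
  R'_brass = ln(0.0976/0.0867)/(2πk) = 0.1184/(2π·113) = 1.668×10^-4 m·K/W
  R'_calcium silicate = ln(0.173/0.0976)/(2πk) = 0.5724/(2π·0.0554) = 1.644 m·K/W
  R'_diatomaceous earth = ln(0.249/0.173)/(2πk) = 0.3642/(2π·0.0877) = 0.6609 m·K/W
  R'_conv,out = 1/(2πr h) = 1/(2π·0.249·12.7) = 0.05033 m·K/W
ΣR = 1.668×10^-4 + 1.644 + 0.6609 + 0.05033 = 2.355 m·K/W
Q' = ΔT/ΣR = (436 °C − 29.5 °C)/2.355 = 172.6 W/m
From the inner boundary to the calcium silicate/diatomaceous earth interface, ΣR_partial = 1.644 m·K/W.
T_interface = T_in − Q'·ΣR_partial = 436 °C − (172.6)(1.644) = 152 °C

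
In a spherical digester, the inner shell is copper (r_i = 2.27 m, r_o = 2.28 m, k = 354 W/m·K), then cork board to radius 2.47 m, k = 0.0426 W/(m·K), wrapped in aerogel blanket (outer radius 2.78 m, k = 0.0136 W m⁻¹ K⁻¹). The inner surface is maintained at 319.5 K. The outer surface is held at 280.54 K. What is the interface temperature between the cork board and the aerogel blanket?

Series thermal resistances, inner to outer:
  R_copper = (1/2.27 − 1/2.28)/(4πk) = 0.001932/(4π·354) = 4.343×10^-7 K/W
  R_cork board = (1/2.28 − 1/2.47)/(4πk) = 0.03374/(4π·0.0426) = 0.06302 K/W
  R_aerogel blanket = (1/2.47 − 1/2.78)/(4πk) = 0.04515/(4π·0.0136) = 0.2642 K/W
ΣR = 4.343×10^-7 + 0.06302 + 0.2642 = 0.3272 K/W
Q = ΔT/ΣR = (319.5 K − 280.54 K)/0.3272 = 119.1 W
From the inner boundary to the cork board/aerogel blanket interface, ΣR_partial = 0.06302 K/W.
T_interface = T_in − Q·ΣR_partial = 319.5 K − (119.1)(0.06302) = 312.0 K

T = 312.0 K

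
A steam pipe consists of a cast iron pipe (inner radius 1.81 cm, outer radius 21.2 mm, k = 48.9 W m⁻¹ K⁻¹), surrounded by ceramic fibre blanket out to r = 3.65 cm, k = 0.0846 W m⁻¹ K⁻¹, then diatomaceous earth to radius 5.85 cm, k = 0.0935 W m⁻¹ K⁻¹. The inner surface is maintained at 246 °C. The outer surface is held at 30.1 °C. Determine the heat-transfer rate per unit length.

Q' = 118 W/m

Series thermal resistances, inner to outer:
  R'_cast iron = ln(0.0212/0.0181)/(2πk) = 0.1581/(2π·48.9) = 5.145×10^-4 m·K/W
  R'_ceramic fibre blanket = ln(0.0365/0.0212)/(2πk) = 0.5433/(2π·0.0846) = 1.022 m·K/W
  R'_diatomaceous earth = ln(0.0585/0.0365)/(2πk) = 0.4717/(2π·0.0935) = 0.8029 m·K/W
ΣR = 5.145×10^-4 + 1.022 + 0.8029 = 1.825 m·K/W
Q' = ΔT/ΣR = (246 °C − 30.1 °C)/1.825 = 118 W/m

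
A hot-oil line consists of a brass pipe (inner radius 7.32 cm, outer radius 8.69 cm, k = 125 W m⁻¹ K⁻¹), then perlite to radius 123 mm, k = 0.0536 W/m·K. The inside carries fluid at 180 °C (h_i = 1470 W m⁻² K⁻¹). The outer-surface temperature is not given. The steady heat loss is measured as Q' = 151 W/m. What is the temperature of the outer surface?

T_out = 24.0 °C

Sum the resistances:
  R'_conv,in = 1/(2πr h) = 1/(2π·0.0732·1470) = 0.001479 m·K/W
  R'_brass = ln(0.0869/0.0732)/(2πk) = 0.1716/(2π·125) = 2.184×10^-4 m·K/W
  R'_perlite = ln(0.123/0.0869)/(2πk) = 0.3474/(2π·0.0536) = 1.032 m·K/W
ΣR = 1.033 m·K/W
ΔT = Q'·ΣR = 151 × 1.033 = 156.0 K
Heat flows outward, so T_out = T_in − ΔT = 180 − 156.0 = 24.0 °C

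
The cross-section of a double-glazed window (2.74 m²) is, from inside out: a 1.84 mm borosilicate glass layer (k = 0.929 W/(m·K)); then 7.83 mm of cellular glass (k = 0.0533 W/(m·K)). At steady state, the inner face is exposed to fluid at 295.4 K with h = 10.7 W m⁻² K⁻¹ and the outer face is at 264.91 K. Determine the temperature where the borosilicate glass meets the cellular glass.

Series thermal resistances, inner to outer:
  R_conv,in = 1/(hA) = 1/(10.7·2.74) = 0.03411 K/W
  R_borosilicate glass = L/(kA) = 0.00184/(0.929·2.74) = 7.229×10^-4 K/W
  R_cellular glass = L/(kA) = 0.00783/(0.0533·2.74) = 0.05361 K/W
ΣR = 0.03411 + 7.229×10^-4 + 0.05361 = 0.08844 K/W
Q = ΔT/ΣR = (295.4 K − 264.91 K)/0.08844 = 344.8 W
From the inner boundary to the borosilicate glass/cellular glass interface, ΣR_partial = 0.03483 K/W.
T_interface = T_in − Q·ΣR_partial = 295.4 K − (344.8)(0.03483) = 283.4 K

T = 283.4 K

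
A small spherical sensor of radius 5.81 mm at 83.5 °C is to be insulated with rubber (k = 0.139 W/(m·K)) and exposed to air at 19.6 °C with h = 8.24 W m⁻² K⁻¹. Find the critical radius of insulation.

r_cr = 3.37 cm

For a sphere, r_cr = 2k_ins/h = 2·0.139/8.24 = 0.0337 m = 3.37 cm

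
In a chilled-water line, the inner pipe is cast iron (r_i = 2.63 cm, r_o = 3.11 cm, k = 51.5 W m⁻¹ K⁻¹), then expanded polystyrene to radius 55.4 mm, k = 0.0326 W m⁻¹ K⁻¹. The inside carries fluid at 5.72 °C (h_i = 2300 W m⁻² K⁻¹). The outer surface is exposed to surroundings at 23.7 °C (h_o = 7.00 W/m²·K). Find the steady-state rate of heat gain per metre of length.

Q' = 5.56 W/m

Resistance network (inner→outer):
  R'_conv,in = 1/(2πr h) = 1/(2π·0.0263·2300) = 0.002631 m·K/W
  R'_cast iron = ln(0.0311/0.0263)/(2πk) = 0.1676/(2π·51.5) = 5.181×10^-4 m·K/W
  R'_expanded polystyrene = ln(0.0554/0.0311)/(2πk) = 0.5774/(2π·0.0326) = 2.819 m·K/W
  R'_conv,out = 1/(2πr h) = 1/(2π·0.0554·7.00) = 0.4104 m·K/W
ΣR = 0.002631 + 5.181×10^-4 + 2.819 + 0.4104 = 3.233 m·K/W
Q' = ΔT/ΣR = (5.72 °C − 23.7 °C)/3.233 = -5.56 W/m
(Negative Q' ⇒ heat flows inward; heat gain = 5.56 W/m.)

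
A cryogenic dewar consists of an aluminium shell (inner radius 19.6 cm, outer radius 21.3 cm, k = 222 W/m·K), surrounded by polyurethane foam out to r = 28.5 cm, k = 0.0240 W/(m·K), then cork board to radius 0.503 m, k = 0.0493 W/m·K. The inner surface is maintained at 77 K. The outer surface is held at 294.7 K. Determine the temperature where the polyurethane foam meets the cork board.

T = 211.0 K

Series thermal resistances, inner to outer:
  R_aluminium = (1/0.196 − 1/0.213)/(4πk) = 0.4072/(4π·222) = 1.460×10^-4 K/W
  R_polyurethane foam = (1/0.213 − 1/0.285)/(4πk) = 1.186/(4π·0.0240) = 3.933 K/W
  R_cork board = (1/0.285 − 1/0.503)/(4πk) = 1.521/(4π·0.0493) = 2.455 K/W
ΣR = 1.460×10^-4 + 3.933 + 2.455 = 6.388 K/W
Q = ΔT/ΣR = (77 K − 294.7 K)/6.388 = -34.08 W
From the inner boundary to the polyurethane foam/cork board interface, ΣR_partial = 3.933 K/W.
T_interface = T_in − Q·ΣR_partial = 77 K − (-34.08)(3.933) = 211.0 K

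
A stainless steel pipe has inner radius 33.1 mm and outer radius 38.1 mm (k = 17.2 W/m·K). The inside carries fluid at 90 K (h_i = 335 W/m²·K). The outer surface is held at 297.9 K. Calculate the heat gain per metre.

Series thermal resistances, inner to outer:
  R'_conv,in = 1/(2πr h) = 1/(2π·0.0331·335) = 0.01435 m·K/W
  R'_stainless steel = ln(0.0381/0.0331)/(2πk) = 0.1407/(2π·17.2) = 0.001302 m·K/W
ΣR = 0.01435 + 0.001302 = 0.01565 m·K/W
Q' = ΔT/ΣR = (90 K − 297.9 K)/0.01565 = -13300 W/m
(Negative Q' ⇒ heat flows inward; heat gain = 13300 W/m.)

Q' = 13.3 kW/m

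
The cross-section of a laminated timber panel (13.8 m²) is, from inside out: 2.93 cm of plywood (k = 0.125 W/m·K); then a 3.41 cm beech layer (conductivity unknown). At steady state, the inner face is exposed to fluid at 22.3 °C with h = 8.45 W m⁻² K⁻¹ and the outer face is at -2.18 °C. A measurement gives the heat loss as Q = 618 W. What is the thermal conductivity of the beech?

ΣR = ΔT/Q = |22.3 − -2.18|/618 = 0.03961 K/W
Known resistances:
  R_conv,in = 1/(hA) = 1/(8.45·13.8) = 0.008576 K/W
  R_plywood = L/(kA) = 0.0293/(0.125·13.8) = 0.01699 K/W
R_beech = ΣR − ΣR_known = 0.03961 − 0.02557 = 0.01404 K/W
L/(kA) = 0.01404 ⇒ k = 0.0341/(0.01404·13.8) = 0.176 W/m·K

k = 0.176 W/m·K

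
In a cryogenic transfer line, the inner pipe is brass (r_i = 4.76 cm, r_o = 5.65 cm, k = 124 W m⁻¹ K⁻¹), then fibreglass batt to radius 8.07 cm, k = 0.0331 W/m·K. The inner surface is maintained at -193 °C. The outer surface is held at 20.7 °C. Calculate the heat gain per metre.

Q' = 125 W/m

Series thermal resistances, inner to outer:
  R'_brass = ln(0.0565/0.0476)/(2πk) = 0.1714/(2π·124) = 2.200×10^-4 m·K/W
  R'_fibreglass batt = ln(0.0807/0.0565)/(2πk) = 0.3565/(2π·0.0331) = 1.714 m·K/W
ΣR = 2.200×10^-4 + 1.714 = 1.714 m·K/W
Q' = ΔT/ΣR = (-193 °C − 20.7 °C)/1.714 = -125 W/m
(Negative Q' ⇒ heat flows inward; heat gain = 125 W/m.)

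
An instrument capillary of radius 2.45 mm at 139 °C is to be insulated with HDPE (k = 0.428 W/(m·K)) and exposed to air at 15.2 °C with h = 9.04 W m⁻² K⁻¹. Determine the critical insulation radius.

r_cr = 4.73 cm

For a cylinder, r_cr = k_ins/h = 0.428/9.04 = 0.0473 m = 4.73 cm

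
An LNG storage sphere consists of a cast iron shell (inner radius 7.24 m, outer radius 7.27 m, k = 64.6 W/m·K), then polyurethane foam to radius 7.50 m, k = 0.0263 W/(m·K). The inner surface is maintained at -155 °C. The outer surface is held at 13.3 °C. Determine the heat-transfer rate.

Treat each layer as a resistance in series:
  R_cast iron = (1/7.24 − 1/7.27)/(4πk) = 5.700×10^-4/(4π·64.6) = 7.021×10^-7 K/W
  R_polyurethane foam = (1/7.27 − 1/7.50)/(4πk) = 0.004218/(4π·0.0263) = 0.01276 K/W
ΣR = 7.021×10^-7 + 0.01276 = 0.01276 K/W
Q = ΔT/ΣR = (-155 °C − 13.3 °C)/0.01276 = -13200 W
(Negative Q ⇒ heat flows inward; heat gain = 13200 W.)

Q = 13200 W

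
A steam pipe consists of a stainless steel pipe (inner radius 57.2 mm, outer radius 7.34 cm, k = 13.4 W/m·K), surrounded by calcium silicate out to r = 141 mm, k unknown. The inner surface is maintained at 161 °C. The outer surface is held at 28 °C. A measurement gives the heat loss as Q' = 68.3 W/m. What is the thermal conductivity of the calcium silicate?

k = 0.0534 W/m·K

ΣR = ΔT/Q' = |161 − 28|/68.3 = 1.947 m·K/W
Known resistances:
  R'_stainless steel = ln(0.0734/0.0572)/(2πk) = 0.2494/(2π·13.4) = 0.002962 m·K/W
R_calcium silicate = ΣR − ΣR_known = 1.947 − 0.002962 = 1.944 m·K/W
ln(r₂/r₁)/(2πk) = 1.944 ⇒ k = 0.6528/(2π·1.944) = 0.0534 W/m·K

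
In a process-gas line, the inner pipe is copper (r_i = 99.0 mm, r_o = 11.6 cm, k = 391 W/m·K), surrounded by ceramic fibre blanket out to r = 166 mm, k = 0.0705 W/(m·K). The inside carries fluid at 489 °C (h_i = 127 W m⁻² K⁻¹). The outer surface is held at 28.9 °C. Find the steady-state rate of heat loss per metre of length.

Treat each layer as a resistance in series:
  R'_conv,in = 1/(2πr h) = 1/(2π·0.0990·127) = 0.01266 m·K/W
  R'_copper = ln(0.116/0.0990)/(2πk) = 0.1585/(2π·391) = 6.450×10^-5 m·K/W
  R'_ceramic fibre blanket = ln(0.166/0.116)/(2πk) = 0.3584/(2π·0.0705) = 0.8091 m·K/W
ΣR = 0.01266 + 6.450×10^-5 + 0.8091 = 0.8218 m·K/W
Q' = ΔT/ΣR = (489 °C − 28.9 °C)/0.8218 = 560 W/m

Q' = 560 W/m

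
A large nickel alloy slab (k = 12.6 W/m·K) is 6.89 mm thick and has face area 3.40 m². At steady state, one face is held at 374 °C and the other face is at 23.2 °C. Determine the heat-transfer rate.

Q = 2.18×10^6 W

Q = kA·ΔT/L = 12.6 × 3.40 × |374 °C − 23.2 °C| / 0.00689 = 2.18×10^6 W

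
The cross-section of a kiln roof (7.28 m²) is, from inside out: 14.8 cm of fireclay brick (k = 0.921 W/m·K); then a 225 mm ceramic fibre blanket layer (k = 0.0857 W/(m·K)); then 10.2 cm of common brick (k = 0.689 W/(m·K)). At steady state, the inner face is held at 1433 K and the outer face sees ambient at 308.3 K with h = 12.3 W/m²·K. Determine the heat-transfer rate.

Q = 2.72 kW

Series thermal resistances, inner to outer:
  R_fireclay brick = L/(kA) = 0.148/(0.921·7.28) = 0.02207 K/W
  R_ceramic fibre blanket = L/(kA) = 0.225/(0.0857·7.28) = 0.3606 K/W
  R_common brick = L/(kA) = 0.102/(0.689·7.28) = 0.02034 K/W
  R_conv,out = 1/(hA) = 1/(12.3·7.28) = 0.01117 K/W
ΣR = 0.02207 + 0.3606 + 0.02034 + 0.01117 = 0.4142 K/W
Q = ΔT/ΣR = (1433 K − 308.3 K)/0.4142 = 2720 W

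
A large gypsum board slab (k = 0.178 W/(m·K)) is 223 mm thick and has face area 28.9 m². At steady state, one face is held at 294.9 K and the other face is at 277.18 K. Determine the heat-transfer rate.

Q = 409 W

Q = kA·ΔT/L = 0.178 × 28.9 × |294.9 K − 277.18 K| / 0.223 = 409 W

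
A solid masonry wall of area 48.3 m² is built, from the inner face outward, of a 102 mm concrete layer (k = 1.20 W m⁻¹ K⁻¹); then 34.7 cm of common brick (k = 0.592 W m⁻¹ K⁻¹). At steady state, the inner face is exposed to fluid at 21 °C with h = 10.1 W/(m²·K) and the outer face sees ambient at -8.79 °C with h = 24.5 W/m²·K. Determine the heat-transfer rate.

Resistance network (inner→outer):
  R_conv,in = 1/(hA) = 1/(10.1·48.3) = 0.002050 K/W
  R_concrete = L/(kA) = 0.102/(1.20·48.3) = 0.001760 K/W
  R_common brick = L/(kA) = 0.347/(0.592·48.3) = 0.01214 K/W
  R_conv,out = 1/(hA) = 1/(24.5·48.3) = 8.451×10^-4 K/W
ΣR = 0.002050 + 0.001760 + 0.01214 + 8.451×10^-4 = 0.01680 K/W
Q = ΔT/ΣR = (21 °C − -8.79 °C)/0.01680 = 1770 W

Q = 1770 W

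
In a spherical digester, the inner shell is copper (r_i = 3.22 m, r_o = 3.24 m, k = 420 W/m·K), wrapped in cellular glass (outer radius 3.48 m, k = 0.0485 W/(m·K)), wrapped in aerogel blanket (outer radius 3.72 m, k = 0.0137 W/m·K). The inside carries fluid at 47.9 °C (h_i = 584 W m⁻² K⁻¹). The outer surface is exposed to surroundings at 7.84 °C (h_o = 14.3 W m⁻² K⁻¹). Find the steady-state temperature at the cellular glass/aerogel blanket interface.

Resistance network (inner→outer):
  R_conv,in = 1/(4πr²h) = 1/(4π·3.22²·584) = 1.314×10^-5 K/W
  R_copper = (1/3.22 − 1/3.24)/(4πk) = 0.001917/(4π·420) = 3.632×10^-7 K/W
  R_cellular glass = (1/3.24 − 1/3.48)/(4πk) = 0.02129/(4π·0.0485) = 0.03492 K/W
  R_aerogel blanket = (1/3.48 − 1/3.72)/(4πk) = 0.01854/(4π·0.0137) = 0.1077 K/W
  R_conv,out = 1/(4πr²h) = 1/(4π·3.72²·14.3) = 4.021×10^-4 K/W
ΣR = 1.314×10^-5 + 3.632×10^-7 + 0.03492 + 0.1077 + 4.021×10^-4 = 0.1430 K/W
Q = ΔT/ΣR = (47.9 °C − 7.84 °C)/0.1430 = 280.1 W
From the inner boundary to the cellular glass/aerogel blanket interface, ΣR_partial = 0.03493 K/W.
T_interface = T_in − Q·ΣR_partial = 47.9 °C − (280.1)(0.03493) = 38.1 °C

T = 38.1 °C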